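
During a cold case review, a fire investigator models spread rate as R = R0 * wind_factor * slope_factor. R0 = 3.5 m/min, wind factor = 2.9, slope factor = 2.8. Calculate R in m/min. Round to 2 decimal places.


Fire spread rate calculation:
R = R0 * wind_factor * slope_factor
= 3.5 * 2.9 * 2.8
= 10.15 * 2.8
= 28.42 m/min

28.42


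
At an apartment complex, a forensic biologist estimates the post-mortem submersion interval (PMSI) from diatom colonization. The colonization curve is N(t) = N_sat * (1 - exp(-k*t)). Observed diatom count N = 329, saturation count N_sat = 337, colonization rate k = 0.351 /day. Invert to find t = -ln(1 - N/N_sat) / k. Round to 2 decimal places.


PMSI from diatom colonization curve:
N / N_sat = 329 / 337 = 0.976261
1 - N/N_sat = 0.023739
ln(1 - N/N_sat) = -3.740636
t = -ln(1 - N/N_sat) / k = -(-3.740636) / 0.351 = 10.66 days

10.66


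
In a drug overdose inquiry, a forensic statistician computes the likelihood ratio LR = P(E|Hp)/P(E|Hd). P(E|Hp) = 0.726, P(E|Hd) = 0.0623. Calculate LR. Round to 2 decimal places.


Likelihood ratio calculation:
LR = P(E|Hp) / P(E|Hd)
LR = 0.726 / 0.0623
LR = 11.65

11.65


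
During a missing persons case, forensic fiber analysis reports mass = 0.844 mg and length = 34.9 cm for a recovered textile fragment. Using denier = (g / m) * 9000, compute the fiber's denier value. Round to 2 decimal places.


Denier calculation:
Mass in grams = 0.844 mg / 1000 = 0.000844 g
Length in meters = 34.9 cm / 100 = 0.349 m
Linear density = mass / length = 0.000844 / 0.349 = 0.00241834 g/m
Denier = (g/m) * 9000 = 0.00241834 * 9000 = 21.77

21.77


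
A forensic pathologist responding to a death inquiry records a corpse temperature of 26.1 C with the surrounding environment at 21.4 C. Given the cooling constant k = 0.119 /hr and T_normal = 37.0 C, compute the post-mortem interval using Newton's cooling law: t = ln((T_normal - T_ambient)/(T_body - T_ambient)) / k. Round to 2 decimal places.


Using Newton's law of cooling:
t = ln((T_normal - T_ambient) / (T_body - T_ambient)) / k
T_normal - T_ambient = 15.6
T_body - T_ambient = 4.7
Ratio = 3.319149
ln(ratio) = 1.199708
t = 1.199708 / 0.119 = 10.08 hours

10.08


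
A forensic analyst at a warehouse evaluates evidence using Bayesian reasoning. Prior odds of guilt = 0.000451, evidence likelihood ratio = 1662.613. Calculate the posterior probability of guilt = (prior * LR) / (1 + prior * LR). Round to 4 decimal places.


Bayesian evidence evaluation:
Posterior odds = prior_odds * LR = 0.000451 * 1662.613 = 0.7498385
Posterior probability = posterior_odds / (1 + posterior_odds)
= 0.7498385 / (1 + 0.7498385)
= 0.7498385 / 1.7498385
= 0.4285

0.4285


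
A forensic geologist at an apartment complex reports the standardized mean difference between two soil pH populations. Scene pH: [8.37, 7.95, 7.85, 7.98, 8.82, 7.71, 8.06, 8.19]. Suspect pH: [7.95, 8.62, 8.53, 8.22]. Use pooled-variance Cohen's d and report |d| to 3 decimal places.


Pooled-variance Cohen's d for soil pH comparison:
Scene mean = 64.93 / 8 = 8.11625
Suspect mean = 33.32 / 4 = 8.33
Scene sample variance s_s^2 = 0.121484
Suspect sample variance s_c^2 = 0.093533
Pooled variance = ((n_s-1)*s_s^2 + (n_c-1)*s_c^2) / (n_s + n_c - 2) = 0.113099
Pooled SD = sqrt(0.113099) = 0.336302
Mean difference = -0.21375
|d| = |-0.21375| / 0.336302 = 0.636

0.636


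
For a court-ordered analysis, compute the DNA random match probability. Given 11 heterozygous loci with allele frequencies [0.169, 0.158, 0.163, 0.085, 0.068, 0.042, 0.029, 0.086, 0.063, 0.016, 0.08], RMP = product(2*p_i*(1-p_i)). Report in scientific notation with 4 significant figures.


Computing RMP for 11 loci:
Locus 1: 2 * 0.169 * 0.831 = 0.280878
Locus 2: 2 * 0.158 * 0.842 = 0.266072
Locus 3: 2 * 0.163 * 0.837 = 0.272862
Locus 4: 2 * 0.085 * 0.915 = 0.15555
Locus 5: 2 * 0.068 * 0.932 = 0.126752
Locus 6: 2 * 0.042 * 0.958 = 0.080472
Locus 7: 2 * 0.029 * 0.971 = 0.056318
Locus 8: 2 * 0.086 * 0.914 = 0.157208
Locus 9: 2 * 0.063 * 0.937 = 0.118062
Locus 10: 2 * 0.016 * 0.984 = 0.031488
Locus 11: 2 * 0.08 * 0.92 = 0.1472
RMP = 1.568e-10

1.568e-10


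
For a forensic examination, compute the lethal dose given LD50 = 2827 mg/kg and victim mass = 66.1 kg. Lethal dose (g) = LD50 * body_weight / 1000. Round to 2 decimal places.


Lethal dose calculation:
Lethal dose = LD50 * body_weight / 1000
= 2827 * 66.1 / 1000
= 186864.7 / 1000
= 186.86 g

186.86


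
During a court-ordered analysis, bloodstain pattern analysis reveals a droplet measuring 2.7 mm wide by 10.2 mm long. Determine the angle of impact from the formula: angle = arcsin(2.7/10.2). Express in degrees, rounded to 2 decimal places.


Blood spatter impact angle calculation:
width / length = 2.7 / 10.2 = 0.264706
angle = arcsin(0.264706)
angle = 15.35 degrees

15.35


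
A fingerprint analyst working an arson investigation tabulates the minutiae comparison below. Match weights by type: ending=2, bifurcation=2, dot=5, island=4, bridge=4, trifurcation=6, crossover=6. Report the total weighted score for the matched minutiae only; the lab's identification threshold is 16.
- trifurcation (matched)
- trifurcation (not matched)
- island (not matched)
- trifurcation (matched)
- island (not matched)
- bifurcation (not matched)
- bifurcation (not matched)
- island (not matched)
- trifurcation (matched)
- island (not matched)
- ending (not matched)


Weighted minutiae match score:
  trifurcation: matched, +6 (running total 6)
  trifurcation: not matched, +0
  island: not matched, +0
  trifurcation: matched, +6 (running total 12)
  island: not matched, +0
  bifurcation: not matched, +0
  bifurcation: not matched, +0
  island: not matched, +0
  trifurcation: matched, +6 (running total 18)
  island: not matched, +0
  ending: not matched, +0
Total score = 18
Threshold = 16; verdict = identification

18


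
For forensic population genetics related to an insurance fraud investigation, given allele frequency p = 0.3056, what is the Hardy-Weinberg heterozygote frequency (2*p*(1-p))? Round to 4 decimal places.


Hardy-Weinberg heterozygote frequency:
q = 1 - p = 1 - 0.3056 = 0.6944
2pq = 2 * 0.3056 * 0.6944 = 0.4244

0.4244


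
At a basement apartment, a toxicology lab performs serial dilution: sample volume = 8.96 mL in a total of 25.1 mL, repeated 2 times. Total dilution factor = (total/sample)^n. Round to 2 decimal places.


Dilution factor calculation:
Single dilution = V_total / V_sample = 25.1 / 8.96 ≈ 2.801339
Number of dilutions = 2
Total DF = (25.1 / 8.96)^2 (full precision, rounded at the end) = 7.85

7.85


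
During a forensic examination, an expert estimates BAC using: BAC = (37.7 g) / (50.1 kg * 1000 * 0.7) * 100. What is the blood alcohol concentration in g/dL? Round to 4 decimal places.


Applying the Widmark formula:
BAC = (dose_g / (body_wt * 1000 * r)) * 100
Denominator = 50.1 * 1000 * 0.7 = 35070
BAC = (37.7 / 35070) * 100
BAC = 0.1075 g/dL

0.1075


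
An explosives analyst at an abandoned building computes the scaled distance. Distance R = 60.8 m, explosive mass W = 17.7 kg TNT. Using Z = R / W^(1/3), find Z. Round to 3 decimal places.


Scaled distance calculation:
W^(1/3) = 17.7^(1/3) = 2.6061
Z = R / W^(1/3) = 60.8 / 2.6061
Z = 23.330 m/kg^(1/3)

23.330


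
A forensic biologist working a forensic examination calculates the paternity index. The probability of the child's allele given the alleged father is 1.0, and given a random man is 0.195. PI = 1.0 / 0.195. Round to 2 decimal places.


Paternity Index calculation:
PI = P(allele|father) / P(allele|random)
PI = 1.0 / 0.195
PI = 5.13

5.13


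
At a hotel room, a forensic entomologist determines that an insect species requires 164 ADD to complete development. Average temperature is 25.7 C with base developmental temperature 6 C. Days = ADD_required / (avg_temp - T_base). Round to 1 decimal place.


Insect development time:
Effective temperature = avg_temp - T_base = 25.7 - 6 = 19.7 C
Days = ADD / effective_temp = 164 / 19.7 = 8.3 days

8.3


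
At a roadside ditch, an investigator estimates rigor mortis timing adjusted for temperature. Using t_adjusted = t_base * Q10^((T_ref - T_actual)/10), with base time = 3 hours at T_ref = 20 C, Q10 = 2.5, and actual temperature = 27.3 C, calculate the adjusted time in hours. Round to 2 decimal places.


Rigor mortis time adjustment:
Exponent = (T_ref - T_actual) / 10 = (20 - 27.3) / 10 = -0.73
Q10 factor = 2.5^-0.73 = 0.51228
t_adjusted = 3 * 0.51228 = 1.54 hours

1.54


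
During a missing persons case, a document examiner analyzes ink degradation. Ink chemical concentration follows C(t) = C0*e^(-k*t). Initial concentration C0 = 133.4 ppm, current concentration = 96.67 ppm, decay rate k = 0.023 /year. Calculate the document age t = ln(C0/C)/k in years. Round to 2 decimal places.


Document age estimation:
C0/C = 133.4 / 96.67 = 1.379952
ln(C0/C) = 0.322049
t = 0.322049 / 0.023 = 14.00 years

14.00


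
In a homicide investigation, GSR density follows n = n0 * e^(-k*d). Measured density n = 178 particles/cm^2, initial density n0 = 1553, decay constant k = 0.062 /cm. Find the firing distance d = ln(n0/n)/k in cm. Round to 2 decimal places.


GSR distance calculation:
n0/n = 1553 / 178 = 8.724719
ln(n0/n) = 2.16616
d = 2.16616 / 0.062 = 34.94 cm

34.94


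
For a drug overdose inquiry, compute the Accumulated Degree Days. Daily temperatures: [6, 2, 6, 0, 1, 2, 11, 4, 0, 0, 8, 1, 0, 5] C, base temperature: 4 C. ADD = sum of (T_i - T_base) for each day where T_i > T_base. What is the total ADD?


Computing ADD day by day:
Day 1: max(0, 6 - 4) = 2
Day 2: max(0, 2 - 4) = 0
Day 3: max(0, 6 - 4) = 2
Day 4: max(0, 0 - 4) = 0
Day 5: max(0, 1 - 4) = 0
Day 6: max(0, 2 - 4) = 0
Day 7: max(0, 11 - 4) = 7
Day 8: max(0, 4 - 4) = 0
Day 9: max(0, 0 - 4) = 0
Day 10: max(0, 0 - 4) = 0
Day 11: max(0, 8 - 4) = 4
Day 12: max(0, 1 - 4) = 0
Day 13: max(0, 0 - 4) = 0
Day 14: max(0, 5 - 4) = 1
Total ADD = 16

16


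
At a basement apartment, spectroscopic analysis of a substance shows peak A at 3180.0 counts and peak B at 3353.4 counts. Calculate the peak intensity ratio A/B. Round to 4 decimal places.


Spectral peak ratio:
Peak A = 3180.0 counts
Peak B = 3353.4 counts
Ratio = 3180.0 / 3353.4 = 0.9483

0.9483


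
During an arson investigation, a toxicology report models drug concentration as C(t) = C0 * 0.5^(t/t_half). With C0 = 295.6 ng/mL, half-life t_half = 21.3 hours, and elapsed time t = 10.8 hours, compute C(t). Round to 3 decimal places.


Drug concentration decay:
Number of half-lives = t / t_half = 10.8 / 21.3 = 0.507042
Decay factor = 0.5^0.507042 = 0.7036637
C(t) = 295.6 * 0.7036637 = 208.003 ng/mL

208.003


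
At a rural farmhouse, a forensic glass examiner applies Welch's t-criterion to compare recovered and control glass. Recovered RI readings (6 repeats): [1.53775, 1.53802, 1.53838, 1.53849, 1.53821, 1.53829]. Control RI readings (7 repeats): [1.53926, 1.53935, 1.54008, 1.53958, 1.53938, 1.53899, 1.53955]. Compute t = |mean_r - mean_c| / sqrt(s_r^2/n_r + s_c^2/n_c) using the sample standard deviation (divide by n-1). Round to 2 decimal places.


Welch's t-criterion for glass RI comparison:
Recovered mean = sum / n_r = 9.22914 / 6 = 1.53819
Control mean = sum / n_c = 10.77619 / 7 = 1.5394557
Recovered sample variance s_r^2 = 7.18e-08
Control sample variance s_c^2 = 1.14362e-07
Welch SE (unpooled) = sqrt(s_r^2/n_r + s_c^2/n_c) = sqrt(1.19667e-08 + 1.63374e-08) = sqrt(2.83041e-08) = 0.000168238
|mean_r - mean_c| = 0.00126571
t = 0.00126571 / 0.000168238 = 7.52

7.52


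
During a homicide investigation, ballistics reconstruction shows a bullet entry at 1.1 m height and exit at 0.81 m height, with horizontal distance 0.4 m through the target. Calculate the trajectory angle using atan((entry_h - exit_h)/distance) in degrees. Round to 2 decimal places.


Bullet trajectory angle:
Height difference = 1.1 - 0.81 = 0.29 m
angle = atan(0.29 / 0.4)
angle = atan(0.725)
angle = 35.94 degrees

35.94


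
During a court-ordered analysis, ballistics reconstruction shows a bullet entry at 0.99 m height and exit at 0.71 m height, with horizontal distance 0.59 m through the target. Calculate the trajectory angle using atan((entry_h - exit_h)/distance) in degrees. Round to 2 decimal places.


Bullet trajectory angle:
Height difference = 0.99 - 0.71 = 0.28 m
angle = atan(0.28 / 0.59)
angle = atan(0.474576)
angle = 25.39 degrees

25.39


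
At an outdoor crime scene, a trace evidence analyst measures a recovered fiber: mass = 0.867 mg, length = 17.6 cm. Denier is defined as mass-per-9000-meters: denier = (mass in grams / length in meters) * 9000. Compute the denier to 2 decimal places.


Denier calculation:
Mass in grams = 0.867 mg / 1000 = 0.000867 g
Length in meters = 17.6 cm / 100 = 0.176 m
Linear density = mass / length = 0.000867 / 0.176 = 0.00492614 g/m
Denier = (g/m) * 9000 = 0.00492614 * 9000 = 44.34

44.34


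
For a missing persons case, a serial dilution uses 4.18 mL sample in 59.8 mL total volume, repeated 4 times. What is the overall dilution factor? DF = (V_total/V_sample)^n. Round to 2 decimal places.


Dilution factor calculation:
Single dilution = V_total / V_sample = 59.8 / 4.18 ≈ 14.30622
Number of dilutions = 4
Total DF = (59.8 / 4.18)^4 (full precision, rounded at the end) = 41888.96

41888.96


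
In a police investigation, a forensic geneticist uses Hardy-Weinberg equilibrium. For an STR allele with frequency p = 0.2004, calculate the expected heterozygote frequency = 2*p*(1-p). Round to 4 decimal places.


Hardy-Weinberg heterozygote frequency:
q = 1 - p = 1 - 0.2004 = 0.7996
2pq = 2 * 0.2004 * 0.7996 = 0.3205

0.3205


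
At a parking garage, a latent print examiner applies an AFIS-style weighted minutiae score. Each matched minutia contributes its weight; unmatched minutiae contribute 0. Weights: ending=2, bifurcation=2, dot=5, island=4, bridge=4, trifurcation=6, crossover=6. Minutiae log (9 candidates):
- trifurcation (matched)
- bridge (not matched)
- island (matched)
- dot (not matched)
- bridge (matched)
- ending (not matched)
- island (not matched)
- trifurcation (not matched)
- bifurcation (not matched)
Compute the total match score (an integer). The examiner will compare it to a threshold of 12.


Weighted minutiae match score:
  trifurcation: matched, +6 (running total 6)
  bridge: not matched, +0
  island: matched, +4 (running total 10)
  dot: not matched, +0
  bridge: matched, +4 (running total 14)
  ending: not matched, +0
  island: not matched, +0
  trifurcation: not matched, +0
  bifurcation: not matched, +0
Total score = 14
Threshold = 12; verdict = identification

14


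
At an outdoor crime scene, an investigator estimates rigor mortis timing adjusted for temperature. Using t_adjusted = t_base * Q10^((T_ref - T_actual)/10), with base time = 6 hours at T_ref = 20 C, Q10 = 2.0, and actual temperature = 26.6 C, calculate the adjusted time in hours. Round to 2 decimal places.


Rigor mortis time adjustment:
Exponent = (T_ref - T_actual) / 10 = (20 - 26.6) / 10 = -0.66
Q10 factor = 2.0^-0.66 = 0.63288
t_adjusted = 6 * 0.63288 = 3.80 hours

3.80


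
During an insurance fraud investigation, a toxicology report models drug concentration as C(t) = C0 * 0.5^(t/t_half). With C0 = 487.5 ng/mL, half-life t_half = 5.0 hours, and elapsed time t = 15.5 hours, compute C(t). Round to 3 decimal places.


Drug concentration decay:
Number of half-lives = t / t_half = 15.5 / 5.0 = 3.1
Decay factor = 0.5^3.1 = 0.11662912
C(t) = 487.5 * 0.11662912 = 56.857 ng/mL

56.857


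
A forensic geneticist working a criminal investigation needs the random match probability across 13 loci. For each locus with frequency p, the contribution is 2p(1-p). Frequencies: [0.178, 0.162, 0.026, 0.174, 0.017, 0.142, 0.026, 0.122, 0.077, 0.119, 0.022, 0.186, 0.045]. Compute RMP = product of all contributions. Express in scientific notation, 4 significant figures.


Computing RMP for 13 loci:
Locus 1: 2 * 0.178 * 0.822 = 0.292632
Locus 2: 2 * 0.162 * 0.838 = 0.271512
Locus 3: 2 * 0.026 * 0.974 = 0.050648
Locus 4: 2 * 0.174 * 0.826 = 0.287448
Locus 5: 2 * 0.017 * 0.983 = 0.033422
Locus 6: 2 * 0.142 * 0.858 = 0.243672
Locus 7: 2 * 0.026 * 0.974 = 0.050648
Locus 8: 2 * 0.122 * 0.878 = 0.214232
Locus 9: 2 * 0.077 * 0.923 = 0.142142
Locus 10: 2 * 0.119 * 0.881 = 0.209678
Locus 11: 2 * 0.022 * 0.978 = 0.043032
Locus 12: 2 * 0.186 * 0.814 = 0.302808
Locus 13: 2 * 0.045 * 0.955 = 0.08595
RMP = 3.412e-12

3.412e-12


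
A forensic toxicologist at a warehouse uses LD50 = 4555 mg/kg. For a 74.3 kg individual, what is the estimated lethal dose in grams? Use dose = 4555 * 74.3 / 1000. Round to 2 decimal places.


Lethal dose calculation:
Lethal dose = LD50 * body_weight / 1000
= 4555 * 74.3 / 1000
= 338436.5 / 1000
= 338.44 g

338.44


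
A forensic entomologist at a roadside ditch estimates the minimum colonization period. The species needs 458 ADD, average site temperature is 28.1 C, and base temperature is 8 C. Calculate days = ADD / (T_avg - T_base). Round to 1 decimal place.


Insect development time:
Effective temperature = avg_temp - T_base = 28.1 - 8 = 20.1 C
Days = ADD / effective_temp = 458 / 20.1 = 22.8 days

22.8


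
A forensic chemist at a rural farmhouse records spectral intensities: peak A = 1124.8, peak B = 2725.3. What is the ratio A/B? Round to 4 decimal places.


Spectral peak ratio:
Peak A = 1124.8 counts
Peak B = 2725.3 counts
Ratio = 1124.8 / 2725.3 = 0.4127

0.4127


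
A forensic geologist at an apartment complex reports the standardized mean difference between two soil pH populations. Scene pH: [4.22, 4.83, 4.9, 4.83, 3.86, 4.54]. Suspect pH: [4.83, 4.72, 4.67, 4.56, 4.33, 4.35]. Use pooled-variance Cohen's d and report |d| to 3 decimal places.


Pooled-variance Cohen's d for soil pH comparison:
Scene mean = 27.18 / 6 = 4.53
Suspect mean = 27.46 / 6 = 4.576667
Scene sample variance s_s^2 = 0.1724
Suspect sample variance s_c^2 = 0.041187
Pooled variance = ((n_s-1)*s_s^2 + (n_c-1)*s_c^2) / (n_s + n_c - 2) = 0.106793
Pooled SD = sqrt(0.106793) = 0.326792
Mean difference = -0.046667
|d| = |-0.046667| / 0.326792 = 0.143

0.143


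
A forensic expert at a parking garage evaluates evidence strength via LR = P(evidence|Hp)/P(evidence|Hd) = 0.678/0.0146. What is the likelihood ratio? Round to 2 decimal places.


Likelihood ratio calculation:
LR = P(E|Hp) / P(E|Hd)
LR = 0.678 / 0.0146
LR = 46.44

46.44


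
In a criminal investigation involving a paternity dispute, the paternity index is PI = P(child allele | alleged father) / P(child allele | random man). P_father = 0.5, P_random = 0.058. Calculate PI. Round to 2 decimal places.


Paternity Index calculation:
PI = P(allele|father) / P(allele|random)
PI = 0.5 / 0.058
PI = 8.62

8.62


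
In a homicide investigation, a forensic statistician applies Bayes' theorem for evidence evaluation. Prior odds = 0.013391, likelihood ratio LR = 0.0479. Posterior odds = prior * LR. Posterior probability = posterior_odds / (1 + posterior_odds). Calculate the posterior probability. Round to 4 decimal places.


Bayesian evidence evaluation:
Posterior odds = prior_odds * LR = 0.013391 * 0.0479 = 0.0006414289
Posterior probability = posterior_odds / (1 + posterior_odds)
= 0.0006414289 / (1 + 0.0006414289)
= 0.0006414289 / 1.0006414289
= 0.0006

0.0006


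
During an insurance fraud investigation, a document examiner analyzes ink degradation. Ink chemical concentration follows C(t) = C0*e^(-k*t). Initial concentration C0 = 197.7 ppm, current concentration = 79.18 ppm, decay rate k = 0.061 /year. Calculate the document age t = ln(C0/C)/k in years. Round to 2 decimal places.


Document age estimation:
C0/C = 197.7 / 79.18 = 2.496843
ln(C0/C) = 0.915027
t = 0.915027 / 0.061 = 15.00 years

15.00


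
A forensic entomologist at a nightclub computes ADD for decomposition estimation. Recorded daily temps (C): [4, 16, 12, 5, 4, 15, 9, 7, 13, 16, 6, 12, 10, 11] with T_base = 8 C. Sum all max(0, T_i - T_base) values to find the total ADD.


Computing ADD day by day:
Day 1: max(0, 4 - 8) = 0
Day 2: max(0, 16 - 8) = 8
Day 3: max(0, 12 - 8) = 4
Day 4: max(0, 5 - 8) = 0
Day 5: max(0, 4 - 8) = 0
Day 6: max(0, 15 - 8) = 7
Day 7: max(0, 9 - 8) = 1
Day 8: max(0, 7 - 8) = 0
Day 9: max(0, 13 - 8) = 5
Day 10: max(0, 16 - 8) = 8
Day 11: max(0, 6 - 8) = 0
Day 12: max(0, 12 - 8) = 4
Day 13: max(0, 10 - 8) = 2
Day 14: max(0, 11 - 8) = 3
Total ADD = 42

42


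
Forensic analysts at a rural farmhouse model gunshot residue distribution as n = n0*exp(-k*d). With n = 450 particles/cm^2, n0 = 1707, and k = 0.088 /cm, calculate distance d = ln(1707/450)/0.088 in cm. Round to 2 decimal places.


GSR distance calculation:
n0/n = 1707 / 450 = 3.793333
ln(n0/n) = 1.333245
d = 1.333245 / 0.088 = 15.15 cm

15.15


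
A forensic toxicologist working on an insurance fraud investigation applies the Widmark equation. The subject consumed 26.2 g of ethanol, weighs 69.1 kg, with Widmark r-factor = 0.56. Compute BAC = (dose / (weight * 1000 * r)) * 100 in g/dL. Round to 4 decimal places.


Applying the Widmark formula:
BAC = (dose_g / (body_wt * 1000 * r)) * 100
Denominator = 69.1 * 1000 * 0.56 = 38696
BAC = (26.2 / 38696) * 100
BAC = 0.0677 g/dL

0.0677


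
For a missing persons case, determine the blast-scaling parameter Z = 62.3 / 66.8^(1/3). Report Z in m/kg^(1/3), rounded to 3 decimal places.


Scaled distance calculation:
W^(1/3) = 66.8^(1/3) = 4.057503
Z = R / W^(1/3) = 62.3 / 4.057503
Z = 15.354 m/kg^(1/3)

15.354


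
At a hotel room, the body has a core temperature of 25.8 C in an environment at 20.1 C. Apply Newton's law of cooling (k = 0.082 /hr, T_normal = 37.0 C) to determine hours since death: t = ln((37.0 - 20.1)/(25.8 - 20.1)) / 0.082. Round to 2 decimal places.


Using Newton's law of cooling:
t = ln((T_normal - T_ambient) / (T_body - T_ambient)) / k
T_normal - T_ambient = 16.9
T_body - T_ambient = 5.7
Ratio = 2.964912
ln(ratio) = 1.086847
t = 1.086847 / 0.082 = 13.25 hours

13.25


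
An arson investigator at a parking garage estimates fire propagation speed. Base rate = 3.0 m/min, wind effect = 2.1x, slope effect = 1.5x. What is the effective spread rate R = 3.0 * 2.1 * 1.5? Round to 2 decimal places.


Fire spread rate calculation:
R = R0 * wind_factor * slope_factor
= 3.0 * 2.1 * 1.5
= 6.3 * 1.5
= 9.45 m/min

9.45


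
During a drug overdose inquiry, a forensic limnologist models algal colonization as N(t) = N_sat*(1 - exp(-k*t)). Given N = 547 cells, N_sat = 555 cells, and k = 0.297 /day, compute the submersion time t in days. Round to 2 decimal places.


PMSI from diatom colonization curve:
N / N_sat = 547 / 555 = 0.985586
1 - N/N_sat = 0.014414
ln(1 - N/N_sat) = -4.239555
t = -ln(1 - N/N_sat) / k = -(-4.239555) / 0.297 = 14.27 days

14.27


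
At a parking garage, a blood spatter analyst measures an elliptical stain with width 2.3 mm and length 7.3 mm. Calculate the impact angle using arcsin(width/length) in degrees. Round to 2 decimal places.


Blood spatter impact angle calculation:
width / length = 2.3 / 7.3 = 0.315068
angle = arcsin(0.315068)
angle = 18.36 degrees

18.36


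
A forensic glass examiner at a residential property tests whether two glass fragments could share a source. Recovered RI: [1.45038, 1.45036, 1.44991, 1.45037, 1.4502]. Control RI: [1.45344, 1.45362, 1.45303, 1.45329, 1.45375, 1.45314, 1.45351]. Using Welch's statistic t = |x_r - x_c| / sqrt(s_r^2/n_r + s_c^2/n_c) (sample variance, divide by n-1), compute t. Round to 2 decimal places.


Welch's t-criterion for glass RI comparison:
Recovered mean = sum / n_r = 7.25122 / 5 = 1.450244
Control mean = sum / n_c = 10.17378 / 7 = 1.4533971
Recovered sample variance s_r^2 = 4.033e-08
Control sample variance s_c^2 = 6.68571e-08
Welch SE (unpooled) = sqrt(s_r^2/n_r + s_c^2/n_c) = sqrt(8.066e-09 + 9.55102e-09) = sqrt(1.7617e-08) = 0.000132729
|mean_r - mean_c| = 0.00315314
t = 0.00315314 / 0.000132729 = 23.76

23.76


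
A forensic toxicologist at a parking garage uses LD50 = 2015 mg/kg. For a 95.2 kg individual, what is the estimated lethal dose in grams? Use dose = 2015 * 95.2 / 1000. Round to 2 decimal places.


Lethal dose calculation:
Lethal dose = LD50 * body_weight / 1000
= 2015 * 95.2 / 1000
= 191828 / 1000
= 191.83 g

191.83


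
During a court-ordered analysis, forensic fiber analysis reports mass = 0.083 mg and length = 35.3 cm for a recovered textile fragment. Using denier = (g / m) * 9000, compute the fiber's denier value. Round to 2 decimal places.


Denier calculation:
Mass in grams = 0.083 mg / 1000 = 0.000083 g
Length in meters = 35.3 cm / 100 = 0.353 m
Linear density = mass / length = 0.000083 / 0.353 = 0.00023513 g/m
Denier = (g/m) * 9000 = 0.00023513 * 9000 = 2.12

2.12


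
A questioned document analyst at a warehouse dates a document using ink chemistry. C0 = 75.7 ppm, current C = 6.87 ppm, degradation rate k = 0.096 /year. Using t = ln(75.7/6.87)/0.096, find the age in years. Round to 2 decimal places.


Document age estimation:
C0/C = 75.7 / 6.87 = 11.018923
ln(C0/C) = 2.399614
t = 2.399614 / 0.096 = 25.00 years

25.00


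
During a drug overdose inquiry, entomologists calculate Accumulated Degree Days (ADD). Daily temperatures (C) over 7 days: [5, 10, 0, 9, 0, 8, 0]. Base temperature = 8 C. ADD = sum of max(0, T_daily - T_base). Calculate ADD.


Computing ADD day by day:
Day 1: max(0, 5 - 8) = 0
Day 2: max(0, 10 - 8) = 2
Day 3: max(0, 0 - 8) = 0
Day 4: max(0, 9 - 8) = 1
Day 5: max(0, 0 - 8) = 0
Day 6: max(0, 8 - 8) = 0
Day 7: max(0, 0 - 8) = 0
Total ADD = 3

3


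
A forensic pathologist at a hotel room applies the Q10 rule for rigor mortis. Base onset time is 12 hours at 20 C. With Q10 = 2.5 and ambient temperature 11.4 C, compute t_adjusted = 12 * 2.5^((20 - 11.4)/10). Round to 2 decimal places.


Rigor mortis time adjustment:
Exponent = (T_ref - T_actual) / 10 = (20 - 11.4) / 10 = 0.86
Q10 factor = 2.5^0.86 = 2.19902
t_adjusted = 12 * 2.19902 = 26.39 hours

26.39


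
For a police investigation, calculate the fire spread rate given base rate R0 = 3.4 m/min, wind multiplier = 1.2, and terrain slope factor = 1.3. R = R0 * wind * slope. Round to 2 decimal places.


Fire spread rate calculation:
R = R0 * wind_factor * slope_factor
= 3.4 * 1.2 * 1.3
= 4.08 * 1.3
= 5.30 m/min

5.30


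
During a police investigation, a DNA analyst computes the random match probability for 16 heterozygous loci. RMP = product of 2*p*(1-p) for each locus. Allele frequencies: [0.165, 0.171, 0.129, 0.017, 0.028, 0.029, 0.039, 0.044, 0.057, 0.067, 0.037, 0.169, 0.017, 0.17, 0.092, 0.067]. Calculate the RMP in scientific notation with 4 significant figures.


Computing RMP for 16 loci:
Locus 1: 2 * 0.165 * 0.835 = 0.27555
Locus 2: 2 * 0.171 * 0.829 = 0.283518
Locus 3: 2 * 0.129 * 0.871 = 0.224718
Locus 4: 2 * 0.017 * 0.983 = 0.033422
Locus 5: 2 * 0.028 * 0.972 = 0.054432
Locus 6: 2 * 0.029 * 0.971 = 0.056318
Locus 7: 2 * 0.039 * 0.961 = 0.074958
Locus 8: 2 * 0.044 * 0.956 = 0.084128
Locus 9: 2 * 0.057 * 0.943 = 0.107502
Locus 10: 2 * 0.067 * 0.933 = 0.125022
Locus 11: 2 * 0.037 * 0.963 = 0.071262
Locus 12: 2 * 0.169 * 0.831 = 0.280878
Locus 13: 2 * 0.017 * 0.983 = 0.033422
Locus 14: 2 * 0.17 * 0.83 = 0.2822
Locus 15: 2 * 0.092 * 0.908 = 0.167072
Locus 16: 2 * 0.067 * 0.933 = 0.125022
RMP = 6.011e-16

6.011e-16


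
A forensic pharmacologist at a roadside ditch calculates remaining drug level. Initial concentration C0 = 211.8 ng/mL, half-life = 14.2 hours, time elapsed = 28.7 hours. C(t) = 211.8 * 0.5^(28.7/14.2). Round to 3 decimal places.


Drug concentration decay:
Number of half-lives = t / t_half = 28.7 / 14.2 = 2.021127
Decay factor = 0.5^2.021127 = 0.24636565
C(t) = 211.8 * 0.24636565 = 52.180 ng/mL

52.180


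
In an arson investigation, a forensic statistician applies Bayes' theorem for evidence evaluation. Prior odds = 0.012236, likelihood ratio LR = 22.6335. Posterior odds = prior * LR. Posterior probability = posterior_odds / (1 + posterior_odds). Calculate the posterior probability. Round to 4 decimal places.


Bayesian evidence evaluation:
Posterior odds = prior_odds * LR = 0.012236 * 22.6335 = 0.2769435
Posterior probability = posterior_odds / (1 + posterior_odds)
= 0.2769435 / (1 + 0.2769435)
= 0.2769435 / 1.2769435
= 0.2169

0.2169


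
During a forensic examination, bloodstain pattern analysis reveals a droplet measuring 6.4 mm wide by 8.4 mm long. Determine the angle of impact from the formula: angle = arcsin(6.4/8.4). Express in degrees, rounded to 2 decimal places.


Blood spatter impact angle calculation:
width / length = 6.4 / 8.4 = 0.761905
angle = arcsin(0.761905)
angle = 49.63 degrees

49.63


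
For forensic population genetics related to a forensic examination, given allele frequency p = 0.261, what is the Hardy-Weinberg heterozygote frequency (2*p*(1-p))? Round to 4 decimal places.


Hardy-Weinberg heterozygote frequency:
q = 1 - p = 1 - 0.261 = 0.739
2pq = 2 * 0.261 * 0.739 = 0.3858

0.3858


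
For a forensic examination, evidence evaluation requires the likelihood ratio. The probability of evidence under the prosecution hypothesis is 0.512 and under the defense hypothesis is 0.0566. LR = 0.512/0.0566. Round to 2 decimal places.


Likelihood ratio calculation:
LR = P(E|Hp) / P(E|Hd)
LR = 0.512 / 0.0566
LR = 9.05

9.05


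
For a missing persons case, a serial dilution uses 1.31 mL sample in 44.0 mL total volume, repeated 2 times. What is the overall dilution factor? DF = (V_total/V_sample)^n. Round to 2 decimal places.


Dilution factor calculation:
Single dilution = V_total / V_sample = 44.0 / 1.31 ≈ 33.587786
Number of dilutions = 2
Total DF = (44.0 / 1.31)^2 (full precision, rounded at the end) = 1128.14

1128.14


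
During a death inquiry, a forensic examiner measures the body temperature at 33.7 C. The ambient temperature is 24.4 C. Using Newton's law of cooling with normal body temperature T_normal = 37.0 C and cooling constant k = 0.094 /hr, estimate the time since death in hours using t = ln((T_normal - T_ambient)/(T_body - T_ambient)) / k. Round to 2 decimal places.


Using Newton's law of cooling:
t = ln((T_normal - T_ambient) / (T_body - T_ambient)) / k
T_normal - T_ambient = 12.6
T_body - T_ambient = 9.3
Ratio = 1.354839
ln(ratio) = 0.303683
t = 0.303683 / 0.094 = 3.23 hours

3.23


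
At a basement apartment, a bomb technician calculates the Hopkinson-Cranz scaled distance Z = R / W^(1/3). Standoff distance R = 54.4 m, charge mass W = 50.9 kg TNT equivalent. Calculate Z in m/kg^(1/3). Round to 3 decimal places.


Scaled distance calculation:
W^(1/3) = 50.9^(1/3) = 3.706004
Z = R / W^(1/3) = 54.4 / 3.706004
Z = 14.679 m/kg^(1/3)

14.679


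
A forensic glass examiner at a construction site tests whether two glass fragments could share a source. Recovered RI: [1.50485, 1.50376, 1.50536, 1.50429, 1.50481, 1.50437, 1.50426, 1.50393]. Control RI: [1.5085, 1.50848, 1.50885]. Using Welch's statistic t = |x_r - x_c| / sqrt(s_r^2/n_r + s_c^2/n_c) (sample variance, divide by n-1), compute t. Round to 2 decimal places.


Welch's t-criterion for glass RI comparison:
Recovered mean = sum / n_r = 12.03563 / 8 = 1.5044537
Control mean = sum / n_c = 4.52583 / 3 = 1.50861
Recovered sample variance s_r^2 = 2.76027e-07
Control sample variance s_c^2 = 4.33e-08
Welch SE (unpooled) = sqrt(s_r^2/n_r + s_c^2/n_c) = sqrt(3.45033e-08 + 1.44333e-08) = sqrt(4.89366e-08) = 0.000221216
|mean_r - mean_c| = 0.00415625
t = 0.00415625 / 0.000221216 = 18.79

18.79


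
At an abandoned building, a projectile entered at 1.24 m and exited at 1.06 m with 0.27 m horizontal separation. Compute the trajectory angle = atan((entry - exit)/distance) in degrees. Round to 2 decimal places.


Bullet trajectory angle:
Height difference = 1.24 - 1.06 = 0.18 m
angle = atan(0.18 / 0.27)
angle = atan(0.666667)
angle = 33.69 degrees

33.69


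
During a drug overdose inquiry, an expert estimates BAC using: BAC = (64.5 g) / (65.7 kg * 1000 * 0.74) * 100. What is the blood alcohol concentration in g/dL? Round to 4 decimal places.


Applying the Widmark formula:
BAC = (dose_g / (body_wt * 1000 * r)) * 100
Denominator = 65.7 * 1000 * 0.74 = 48618
BAC = (64.5 / 48618) * 100
BAC = 0.1327 g/dL

0.1327


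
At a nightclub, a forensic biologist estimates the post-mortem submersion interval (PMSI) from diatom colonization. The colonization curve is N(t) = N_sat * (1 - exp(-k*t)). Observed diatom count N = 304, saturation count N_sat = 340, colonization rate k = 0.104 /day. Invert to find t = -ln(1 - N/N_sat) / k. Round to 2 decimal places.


PMSI from diatom colonization curve:
N / N_sat = 304 / 340 = 0.894118
1 - N/N_sat = 0.105882
ln(1 - N/N_sat) = -2.24543
t = -ln(1 - N/N_sat) / k = -(-2.24543) / 0.104 = 21.59 days

21.59


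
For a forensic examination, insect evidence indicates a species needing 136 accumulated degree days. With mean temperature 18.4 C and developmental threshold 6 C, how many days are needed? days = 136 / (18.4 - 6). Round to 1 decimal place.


Insect development time:
Effective temperature = avg_temp - T_base = 18.4 - 6 = 12.4 C
Days = ADD / effective_temp = 136 / 12.4 = 11.0 days

11.0


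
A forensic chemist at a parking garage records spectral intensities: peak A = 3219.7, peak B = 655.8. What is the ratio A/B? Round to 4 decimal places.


Spectral peak ratio:
Peak A = 3219.7 counts
Peak B = 655.8 counts
Ratio = 3219.7 / 655.8 = 4.9096

4.9096


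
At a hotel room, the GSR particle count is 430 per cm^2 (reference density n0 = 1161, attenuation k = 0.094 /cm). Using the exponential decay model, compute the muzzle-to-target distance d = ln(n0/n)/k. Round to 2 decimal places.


GSR distance calculation:
n0/n = 1161 / 430 = 2.7
ln(n0/n) = 0.993252
d = 0.993252 / 0.094 = 10.57 cm

10.57


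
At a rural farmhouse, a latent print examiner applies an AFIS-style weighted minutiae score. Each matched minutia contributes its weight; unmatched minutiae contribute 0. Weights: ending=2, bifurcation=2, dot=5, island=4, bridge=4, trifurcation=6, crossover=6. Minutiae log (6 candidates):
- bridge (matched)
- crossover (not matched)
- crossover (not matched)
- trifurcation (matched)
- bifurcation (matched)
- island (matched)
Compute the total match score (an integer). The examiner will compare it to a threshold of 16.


Weighted minutiae match score:
  bridge: matched, +4 (running total 4)
  crossover: not matched, +0
  crossover: not matched, +0
  trifurcation: matched, +6 (running total 10)
  bifurcation: matched, +2 (running total 12)
  island: matched, +4 (running total 16)
Total score = 16
Threshold = 16; verdict = identification

16


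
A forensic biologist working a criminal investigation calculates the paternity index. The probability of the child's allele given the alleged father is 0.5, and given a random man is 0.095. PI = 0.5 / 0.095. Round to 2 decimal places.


Paternity Index calculation:
PI = P(allele|father) / P(allele|random)
PI = 0.5 / 0.095
PI = 5.26

5.26


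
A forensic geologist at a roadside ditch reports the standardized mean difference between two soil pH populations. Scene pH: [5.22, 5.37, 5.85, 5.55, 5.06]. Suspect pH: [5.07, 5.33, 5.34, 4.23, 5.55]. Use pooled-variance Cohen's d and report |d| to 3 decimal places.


Pooled-variance Cohen's d for soil pH comparison:
Scene mean = 27.05 / 5 = 5.41
Suspect mean = 25.52 / 5 = 5.104
Scene sample variance s_s^2 = 0.09335
Suspect sample variance s_c^2 = 0.26768
Pooled variance = ((n_s-1)*s_s^2 + (n_c-1)*s_c^2) / (n_s + n_c - 2) = 0.180515
Pooled SD = sqrt(0.180515) = 0.424871
Mean difference = 0.306
|d| = |0.306| / 0.424871 = 0.720

0.720


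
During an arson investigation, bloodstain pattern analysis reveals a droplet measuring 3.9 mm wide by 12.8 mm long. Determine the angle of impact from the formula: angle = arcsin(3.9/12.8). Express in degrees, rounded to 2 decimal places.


Blood spatter impact angle calculation:
width / length = 3.9 / 12.8 = 0.304688
angle = arcsin(0.304688)
angle = 17.74 degrees

17.74


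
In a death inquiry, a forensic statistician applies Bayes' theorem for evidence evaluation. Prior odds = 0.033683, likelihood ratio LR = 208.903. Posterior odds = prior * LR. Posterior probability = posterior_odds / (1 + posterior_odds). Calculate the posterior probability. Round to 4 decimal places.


Bayesian evidence evaluation:
Posterior odds = prior_odds * LR = 0.033683 * 208.903 = 7.03648
Posterior probability = posterior_odds / (1 + posterior_odds)
= 7.03648 / (1 + 7.03648)
= 7.03648 / 8.03648
= 0.8756

0.8756


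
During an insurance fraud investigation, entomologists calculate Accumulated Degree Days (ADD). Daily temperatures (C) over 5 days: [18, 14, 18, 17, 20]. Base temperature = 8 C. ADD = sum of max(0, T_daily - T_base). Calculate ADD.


Computing ADD day by day:
Day 1: max(0, 18 - 8) = 10
Day 2: max(0, 14 - 8) = 6
Day 3: max(0, 18 - 8) = 10
Day 4: max(0, 17 - 8) = 9
Day 5: max(0, 20 - 8) = 12
Total ADD = 47

47


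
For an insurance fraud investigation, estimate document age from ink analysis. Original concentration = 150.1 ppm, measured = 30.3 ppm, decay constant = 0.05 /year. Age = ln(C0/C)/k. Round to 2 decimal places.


Document age estimation:
C0/C = 150.1 / 30.3 = 4.953795
ln(C0/C) = 1.600154
t = 1.600154 / 0.05 = 32.00 years

32.00


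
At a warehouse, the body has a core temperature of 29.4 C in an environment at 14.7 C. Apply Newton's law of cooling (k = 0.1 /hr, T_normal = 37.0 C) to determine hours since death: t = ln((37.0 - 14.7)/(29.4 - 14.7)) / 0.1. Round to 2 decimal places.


Using Newton's law of cooling:
t = ln((T_normal - T_ambient) / (T_body - T_ambient)) / k
T_normal - T_ambient = 22.3
T_body - T_ambient = 14.7
Ratio = 1.517007
ln(ratio) = 0.416739
t = 0.416739 / 0.1 = 4.17 hours

4.17


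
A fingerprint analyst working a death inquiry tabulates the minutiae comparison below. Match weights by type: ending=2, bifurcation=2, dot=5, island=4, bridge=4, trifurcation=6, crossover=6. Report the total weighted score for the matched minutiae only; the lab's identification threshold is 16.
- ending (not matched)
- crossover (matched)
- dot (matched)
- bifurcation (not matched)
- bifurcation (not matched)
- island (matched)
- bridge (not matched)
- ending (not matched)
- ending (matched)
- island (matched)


Weighted minutiae match score:
  ending: not matched, +0
  crossover: matched, +6 (running total 6)
  dot: matched, +5 (running total 11)
  bifurcation: not matched, +0
  bifurcation: not matched, +0
  island: matched, +4 (running total 15)
  bridge: not matched, +0
  ending: not matched, +0
  ending: matched, +2 (running total 17)
  island: matched, +4 (running total 21)
Total score = 21
Threshold = 16; verdict = identification

21


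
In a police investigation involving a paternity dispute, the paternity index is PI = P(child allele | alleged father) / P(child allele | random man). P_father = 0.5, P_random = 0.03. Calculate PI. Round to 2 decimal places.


Paternity Index calculation:
PI = P(allele|father) / P(allele|random)
PI = 0.5 / 0.03
PI = 16.67

16.67


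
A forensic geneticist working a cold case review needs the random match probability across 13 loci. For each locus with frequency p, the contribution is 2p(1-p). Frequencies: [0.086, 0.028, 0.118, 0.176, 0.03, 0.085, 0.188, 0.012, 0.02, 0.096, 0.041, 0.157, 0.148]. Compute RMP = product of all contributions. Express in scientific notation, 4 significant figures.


Computing RMP for 13 loci:
Locus 1: 2 * 0.086 * 0.914 = 0.157208
Locus 2: 2 * 0.028 * 0.972 = 0.054432
Locus 3: 2 * 0.118 * 0.882 = 0.208152
Locus 4: 2 * 0.176 * 0.824 = 0.290048
Locus 5: 2 * 0.03 * 0.97 = 0.0582
Locus 6: 2 * 0.085 * 0.915 = 0.15555
Locus 7: 2 * 0.188 * 0.812 = 0.305312
Locus 8: 2 * 0.012 * 0.988 = 0.023712
Locus 9: 2 * 0.02 * 0.98 = 0.0392
Locus 10: 2 * 0.096 * 0.904 = 0.173568
Locus 11: 2 * 0.041 * 0.959 = 0.078638
Locus 12: 2 * 0.157 * 0.843 = 0.264702
Locus 13: 2 * 0.148 * 0.852 = 0.252192
RMP = 1.209e-12

1.209e-12


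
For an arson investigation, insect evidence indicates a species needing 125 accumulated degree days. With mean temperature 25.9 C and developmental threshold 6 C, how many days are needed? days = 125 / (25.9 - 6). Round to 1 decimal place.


Insect development time:
Effective temperature = avg_temp - T_base = 25.9 - 6 = 19.9 C
Days = ADD / effective_temp = 125 / 19.9 = 6.3 days

6.3
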